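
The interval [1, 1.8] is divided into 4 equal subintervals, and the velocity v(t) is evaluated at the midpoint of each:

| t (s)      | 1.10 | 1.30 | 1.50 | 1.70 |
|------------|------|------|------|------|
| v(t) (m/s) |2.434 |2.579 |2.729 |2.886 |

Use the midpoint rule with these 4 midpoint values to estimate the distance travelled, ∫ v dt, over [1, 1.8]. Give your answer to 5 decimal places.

h = 0.2, n = 4.
h·[y(m₁) + y(m₂) + y(m₃) + y(m₄)] = 0.2·(10.628) = 2.12560.

2.12560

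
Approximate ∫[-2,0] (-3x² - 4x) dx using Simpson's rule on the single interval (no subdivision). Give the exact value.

0

S = (b−a)/6 · [f(-2) + 4f(-1) + f(0)] = 0.333333·[(-4) + 4·1 + 0] = 0.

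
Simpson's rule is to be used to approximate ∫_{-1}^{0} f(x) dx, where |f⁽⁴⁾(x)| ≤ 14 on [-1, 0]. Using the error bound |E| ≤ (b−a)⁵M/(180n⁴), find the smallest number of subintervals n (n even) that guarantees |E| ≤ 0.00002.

Need 14/(180n⁴) ≤ 0.00002.
n⁴ ≥ 14/(180·0.00002) = 3888.89 ⇒ n ≥ 7.8969, so the smallest even n is 8. (n must be even for Simpson's rule.)

8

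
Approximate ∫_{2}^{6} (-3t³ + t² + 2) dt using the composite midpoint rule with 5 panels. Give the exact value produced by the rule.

-875.2

h = (6 − 2)/5 = 0.8.
Midpoints m₁,…,m₅ = 2.4, 3.2, 4, 4.8, 5.6.
f(m₁)=-33.712, f(m₂)=-86.064, f(m₃)=-174, f(m₄)=-306.736, f(m₅)=-493.488.
h·[f(m₁) + f(m₂) + f(m₃) + f(m₄) + f(m₅)] = 0.8·(-1094) = -875.2.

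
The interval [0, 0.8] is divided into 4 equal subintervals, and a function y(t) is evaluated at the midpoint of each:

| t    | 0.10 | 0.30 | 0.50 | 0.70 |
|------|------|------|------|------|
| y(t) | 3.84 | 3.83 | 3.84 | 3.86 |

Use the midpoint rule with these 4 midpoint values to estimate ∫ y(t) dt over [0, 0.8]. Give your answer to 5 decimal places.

3.07400

h = 0.2, n = 4.
h·[y(m₁) + y(m₂) + y(m₃) + y(m₄)] = 0.2·(15.37) = 3.07400.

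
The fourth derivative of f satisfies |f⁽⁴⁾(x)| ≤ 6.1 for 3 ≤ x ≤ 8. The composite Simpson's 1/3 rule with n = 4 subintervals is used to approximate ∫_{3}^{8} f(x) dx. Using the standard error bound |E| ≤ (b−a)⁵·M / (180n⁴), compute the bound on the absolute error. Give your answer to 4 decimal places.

0.4137

|E| ≤ (5)⁵·6.1 / (180·4⁴) = 19062.5/46080 = 0.4137.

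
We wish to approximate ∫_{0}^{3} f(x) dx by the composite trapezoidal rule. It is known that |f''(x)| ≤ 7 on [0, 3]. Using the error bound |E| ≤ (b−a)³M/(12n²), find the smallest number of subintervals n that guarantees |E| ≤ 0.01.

Need 189/(12n²) ≤ 0.01.
n² ≥ 189/(12·0.01) = 1575 ⇒ n ≥ 39.6863, so the smallest n is 40.

40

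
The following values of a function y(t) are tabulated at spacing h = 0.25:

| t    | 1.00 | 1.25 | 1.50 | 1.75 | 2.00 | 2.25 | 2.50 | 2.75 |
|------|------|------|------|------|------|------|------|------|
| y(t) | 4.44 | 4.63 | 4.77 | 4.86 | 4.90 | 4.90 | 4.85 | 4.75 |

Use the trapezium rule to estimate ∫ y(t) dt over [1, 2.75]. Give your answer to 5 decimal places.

8.37625

h = 0.25, n = 7.
(h/2)·[y₀ + 2y₁ + 2y₂ + 2y₃ + 2y₄ + 2y₅ + 2y₆ + y₇] = 0.125·(67.01) = 8.37625.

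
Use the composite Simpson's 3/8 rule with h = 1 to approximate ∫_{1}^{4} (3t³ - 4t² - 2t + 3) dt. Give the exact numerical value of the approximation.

101.25

h = (4 − 1)/3 = 1.
Nodes t₀,…,t₃ = 1, 2, 3, 4.
f(t) = 3t³ - 4t² - 2t + 3: f₀=0, f₁=7, f₂=42, f₃=123.
(3h/8)·[f₀ + 3f₁ + 3f₂ + f₃] = 0.375·(270) = 101.25.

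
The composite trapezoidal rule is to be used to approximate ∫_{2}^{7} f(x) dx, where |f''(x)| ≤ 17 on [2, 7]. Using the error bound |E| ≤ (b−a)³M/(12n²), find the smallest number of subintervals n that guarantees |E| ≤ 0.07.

Need 2125/(12n²) ≤ 0.07.
n² ≥ 2125/(12·0.07) = 2529.76 ⇒ n ≥ 50.2967, so the smallest n is 51.

51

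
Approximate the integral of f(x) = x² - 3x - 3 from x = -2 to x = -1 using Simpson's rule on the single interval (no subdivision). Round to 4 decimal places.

S = (b−a)/6 · [f(-2) + 4f(-1.5) + f(-1)] = 0.166667·[7 + 4·3.75 + 1] = 3.8333.

3.8333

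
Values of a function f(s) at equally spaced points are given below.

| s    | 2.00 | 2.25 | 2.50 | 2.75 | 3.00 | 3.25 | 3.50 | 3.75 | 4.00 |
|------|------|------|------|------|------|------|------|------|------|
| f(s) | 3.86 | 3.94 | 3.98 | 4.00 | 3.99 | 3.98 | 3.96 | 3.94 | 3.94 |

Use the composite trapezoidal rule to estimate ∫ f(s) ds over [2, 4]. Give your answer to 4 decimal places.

h = 0.25, n = 8.
(h/2)·[y₀ + 2y₁ + 2y₂ + 2y₃ + 2y₄ + 2y₅ + 2y₆ + 2y₇ + y₈] = 0.125·(63.38) = 7.9225.

7.9225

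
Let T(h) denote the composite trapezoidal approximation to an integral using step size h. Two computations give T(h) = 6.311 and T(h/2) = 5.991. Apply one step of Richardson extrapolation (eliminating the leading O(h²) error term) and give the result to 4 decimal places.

R = (4·T(h/2) − T(h)) / 3 = (4·5.991 − 6.311)/3 = (17.653)/3 = 5.8843.

5.8843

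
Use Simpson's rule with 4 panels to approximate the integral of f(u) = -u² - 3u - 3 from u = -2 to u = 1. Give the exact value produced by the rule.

-7.5

h = (1 − (-2))/4 = 0.75.
Nodes u₀,…,u₄ = -2, -1.25, -0.5, 0.25, 1.
f(u) = -u² - 3u - 3: f₀=-1, f₁=-0.8125, f₂=-1.75, f₃=-3.8125, f₄=-7.
(h/3)·[f₀ + 4f₁ + 2f₂ + 4f₃ + f₄] = 0.25·(-30) = -7.5.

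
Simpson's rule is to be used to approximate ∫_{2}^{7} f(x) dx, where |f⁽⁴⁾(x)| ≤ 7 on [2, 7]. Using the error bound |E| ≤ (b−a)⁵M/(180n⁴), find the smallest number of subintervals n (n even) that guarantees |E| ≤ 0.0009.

Need 21875/(180n⁴) ≤ 0.0009.
n⁴ ≥ 21875/(180·0.0009) = 135031 ⇒ n ≥ 19.1694, so the smallest even n is 20. (n must be even for Simpson's rule.)

20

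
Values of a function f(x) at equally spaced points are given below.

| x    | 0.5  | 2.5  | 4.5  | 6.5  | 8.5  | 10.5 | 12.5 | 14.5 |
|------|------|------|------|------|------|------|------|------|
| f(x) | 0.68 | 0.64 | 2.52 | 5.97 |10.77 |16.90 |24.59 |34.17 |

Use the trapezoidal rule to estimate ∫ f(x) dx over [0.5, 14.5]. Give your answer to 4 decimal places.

h = 2, n = 7.
(h/2)·[y₀ + 2y₁ + 2y₂ + 2y₃ + 2y₄ + 2y₅ + 2y₆ + y₇] = 1·(157.63) = 157.6300.

157.6300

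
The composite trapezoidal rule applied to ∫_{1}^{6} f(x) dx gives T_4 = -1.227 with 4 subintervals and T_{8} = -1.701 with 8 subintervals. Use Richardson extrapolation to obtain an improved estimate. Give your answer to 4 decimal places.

R = (4·T_{8} − T_4) / 3 = (4·(-1.701) − (-1.227))/3 = (-5.577)/3 = -1.8590.

-1.8590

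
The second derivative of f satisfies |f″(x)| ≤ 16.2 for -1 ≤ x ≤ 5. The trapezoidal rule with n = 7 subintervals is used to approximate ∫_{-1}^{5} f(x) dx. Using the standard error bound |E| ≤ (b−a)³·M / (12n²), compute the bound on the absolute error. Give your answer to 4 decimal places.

5.9510

|E| ≤ (6)³·16.2 / (12·7²) = 3499.2/588 = 5.9510.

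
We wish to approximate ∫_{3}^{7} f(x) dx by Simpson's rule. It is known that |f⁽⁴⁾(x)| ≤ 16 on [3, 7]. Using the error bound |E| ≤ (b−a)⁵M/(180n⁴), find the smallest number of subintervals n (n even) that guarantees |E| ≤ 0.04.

8

Need 16384/(180n⁴) ≤ 0.04.
n⁴ ≥ 16384/(180·0.04) = 2275.56 ⇒ n ≥ 6.9067, so the smallest even n is 8. (n must be even for Simpson's rule.)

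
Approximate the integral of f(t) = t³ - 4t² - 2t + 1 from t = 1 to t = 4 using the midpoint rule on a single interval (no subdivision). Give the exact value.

M = (b−a)·f(2.5) = 3·(-13.375) = -40.125.

-40.125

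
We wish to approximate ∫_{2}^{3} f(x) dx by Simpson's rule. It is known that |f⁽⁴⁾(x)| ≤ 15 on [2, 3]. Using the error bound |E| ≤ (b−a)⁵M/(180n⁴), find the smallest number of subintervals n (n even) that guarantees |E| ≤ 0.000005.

Need 15/(180n⁴) ≤ 0.000005.
n⁴ ≥ 15/(180·0.000005) = 16666.7 ⇒ n ≥ 11.3622, so the smallest even n is 12. (n must be even for Simpson's rule.)

12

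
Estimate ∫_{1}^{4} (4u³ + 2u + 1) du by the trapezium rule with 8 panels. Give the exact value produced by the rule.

h = (4 − 1)/8 = 0.375.
Nodes u₀,…,u₈ = 1, 1.375, 1.75, 2.125, 2.5, 2.875, 3.25, 3.625, 4.
f(u) = 4u³ + 2u + 1: f₀=7, f₁=14.1484375, f₂=25.9375, f₃=43.6328125, f₄=68.5, f₅=101.8046875, f₆=144.8125, f₇=198.7890625, f₈=265.
(h/2)·[f₀ + 2f₁ + 2f₂ + 2f₃ + 2f₄ + 2f₅ + 2f₆ + 2f₇ + f₈] = 0.1875·(1467.25) = 275.109375.

275.109375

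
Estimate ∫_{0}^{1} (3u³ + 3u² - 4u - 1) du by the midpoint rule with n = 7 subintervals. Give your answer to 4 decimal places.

h = (1 − 0)/7 = 0.142857.
Midpoints m₁,…,m₇ = 0.071429, 0.214286, 0.357143, 0.5, 0.642857, 0.785714, 0.928571.
f(m₁)=-1.269315, f(m₂)=-1.689869, f(m₃)=-1.909257, f(m₄)=-1.875, f(m₅)=-1.534621, f(m₆)=-0.835641, f(m₇)=0.274417.
h·[f(m₁) + f(m₂) + f(m₃) + f(m₄) + f(m₅) + f(m₆) + f(m₇)] = 0.142857·(-8.839286) = -1.2628.

-1.2628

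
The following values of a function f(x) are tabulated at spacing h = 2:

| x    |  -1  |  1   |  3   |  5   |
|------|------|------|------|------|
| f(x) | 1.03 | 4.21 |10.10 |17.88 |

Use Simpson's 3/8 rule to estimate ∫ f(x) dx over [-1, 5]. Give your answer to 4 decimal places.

h = 2, n = 3.
(3h/8)·[y₀ + 3y₁ + 3y₂ + y₃] = 0.75·(61.84) = 46.3800.

46.3800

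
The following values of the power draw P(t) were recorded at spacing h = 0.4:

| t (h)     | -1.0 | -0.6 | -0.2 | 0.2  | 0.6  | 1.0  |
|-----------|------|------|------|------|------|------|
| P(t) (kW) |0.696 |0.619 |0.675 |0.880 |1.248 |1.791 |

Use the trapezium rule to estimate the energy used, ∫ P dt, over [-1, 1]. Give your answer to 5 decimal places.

1.86620

h = 0.4, n = 5.
(h/2)·[y₀ + 2y₁ + 2y₂ + 2y₃ + 2y₄ + y₅] = 0.2·(9.331) = 1.86620.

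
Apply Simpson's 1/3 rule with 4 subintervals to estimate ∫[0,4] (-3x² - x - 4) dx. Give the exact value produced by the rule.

-88

h = (4 − 0)/4 = 1.
Nodes x₀,…,x₄ = 0, 1, 2, 3, 4.
f(x) = -3x² - x - 4: f₀=-4, f₁=-8, f₂=-18, f₃=-34, f₄=-56.
(h/3)·[f₀ + 4f₁ + 2f₂ + 4f₃ + f₄] = 0.333333·(-264) = -88.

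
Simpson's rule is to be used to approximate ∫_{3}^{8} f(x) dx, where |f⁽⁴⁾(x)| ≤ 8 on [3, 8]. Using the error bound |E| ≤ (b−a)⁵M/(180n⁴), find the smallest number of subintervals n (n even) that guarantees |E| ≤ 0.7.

Need 25000/(180n⁴) ≤ 0.7.
n⁴ ≥ 25000/(180·0.7) = 198.413 ⇒ n ≥ 3.7531, so the smallest even n is 4. (n must be even for Simpson's rule.)

4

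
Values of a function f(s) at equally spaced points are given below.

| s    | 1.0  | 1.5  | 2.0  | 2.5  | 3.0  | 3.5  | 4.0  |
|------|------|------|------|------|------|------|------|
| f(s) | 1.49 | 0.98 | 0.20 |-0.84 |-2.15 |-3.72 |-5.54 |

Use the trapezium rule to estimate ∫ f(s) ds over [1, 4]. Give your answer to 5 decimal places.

-3.77750

h = 0.5, n = 6.
(h/2)·[y₀ + 2y₁ + 2y₂ + 2y₃ + 2y₄ + 2y₅ + y₆] = 0.25·(-15.11) = -3.77750.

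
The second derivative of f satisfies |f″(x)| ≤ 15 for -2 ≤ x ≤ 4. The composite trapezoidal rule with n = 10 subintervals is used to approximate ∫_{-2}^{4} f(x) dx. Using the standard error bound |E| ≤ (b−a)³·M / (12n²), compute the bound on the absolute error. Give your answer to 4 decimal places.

2.7000

|E| ≤ (6)³·15 / (12·10²) = 3240/1200 = 2.7000.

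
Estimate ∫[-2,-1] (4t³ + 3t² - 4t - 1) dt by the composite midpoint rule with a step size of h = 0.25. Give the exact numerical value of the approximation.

h = (-1 − (-2))/4 = 0.25.
Midpoints m₁,…,m₄ = -1.875, -1.625, -1.375, -1.125.
f(m₁)=-9.3203125, f(m₂)=-3.7421875, f(m₃)=-0.2265625, f(m₄)=1.6015625.
h·[f(m₁) + f(m₂) + f(m₃) + f(m₄)] = 0.25·(-11.6875) = -2.921875.

-2.921875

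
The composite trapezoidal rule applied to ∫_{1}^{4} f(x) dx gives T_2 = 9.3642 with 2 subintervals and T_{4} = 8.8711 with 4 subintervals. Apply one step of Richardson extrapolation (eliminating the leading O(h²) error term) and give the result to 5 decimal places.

8.70673

R = (4·T_{4} − T_2) / 3 = (4·8.8711 − 9.3642)/3 = (26.1202)/3 = 8.70673.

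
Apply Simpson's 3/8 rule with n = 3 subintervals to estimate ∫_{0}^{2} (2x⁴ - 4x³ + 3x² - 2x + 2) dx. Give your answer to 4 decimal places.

h = (2 − 0)/3 = 0.666667.
Nodes x₀,…,x₃ = 0, 0.666667, 1.333333, 2.
f(x) = 2x⁴ - 4x³ + 3x² - 2x + 2: f₀=2, f₁=1.209877, f₂=1.506173, f₃=10.
(3h/8)·[f₀ + 3f₁ + 3f₂ + f₃] = 0.25·(20.148148) = 5.0370.

5.0370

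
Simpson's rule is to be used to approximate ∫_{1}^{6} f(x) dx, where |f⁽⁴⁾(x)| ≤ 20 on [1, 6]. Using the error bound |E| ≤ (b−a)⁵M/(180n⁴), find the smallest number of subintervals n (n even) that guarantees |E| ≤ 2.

Need 62500/(180n⁴) ≤ 2.
n⁴ ≥ 62500/(180·2) = 173.611 ⇒ n ≥ 3.6299, so the smallest even n is 4. (n must be even for Simpson's rule.)

4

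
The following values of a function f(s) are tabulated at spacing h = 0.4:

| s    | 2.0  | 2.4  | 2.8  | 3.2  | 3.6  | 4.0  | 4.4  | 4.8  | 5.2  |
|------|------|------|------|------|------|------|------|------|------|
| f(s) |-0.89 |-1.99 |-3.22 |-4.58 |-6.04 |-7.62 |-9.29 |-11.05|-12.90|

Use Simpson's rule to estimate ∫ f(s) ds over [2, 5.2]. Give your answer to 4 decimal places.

h = 0.4, n = 8.
(h/3)·[y₀ + 4y₁ + 2y₂ + 4y₃ + 2y₄ + 4y₅ + 2y₆ + 4y₇ + y₈] = 0.133333·(-151.85) = -20.2467.

-20.2467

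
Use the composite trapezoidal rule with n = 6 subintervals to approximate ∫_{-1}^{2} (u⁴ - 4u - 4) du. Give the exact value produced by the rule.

h = (2 − (-1))/6 = 0.5.
Nodes u₀,…,u₆ = -1, -0.5, 0, 0.5, 1, 1.5, 2.
f(u) = u⁴ - 4u - 4: f₀=1, f₁=-1.9375, f₂=-4, f₃=-5.9375, f₄=-7, f₅=-4.9375, f₆=4.
(h/2)·[f₀ + 2f₁ + 2f₂ + 2f₃ + 2f₄ + 2f₅ + f₆] = 0.25·(-42.625) = -10.65625.

-10.65625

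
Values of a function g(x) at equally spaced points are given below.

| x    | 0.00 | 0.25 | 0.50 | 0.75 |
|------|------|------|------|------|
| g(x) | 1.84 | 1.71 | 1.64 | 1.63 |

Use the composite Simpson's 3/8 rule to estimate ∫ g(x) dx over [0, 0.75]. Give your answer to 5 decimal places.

1.26750

h = 0.25, n = 3.
(3h/8)·[y₀ + 3y₁ + 3y₂ + y₃] = 0.09375·(13.52) = 1.26750.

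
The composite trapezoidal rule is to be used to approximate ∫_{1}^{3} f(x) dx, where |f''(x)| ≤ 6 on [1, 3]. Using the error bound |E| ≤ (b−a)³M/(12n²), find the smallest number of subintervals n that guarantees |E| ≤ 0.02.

Need 48/(12n²) ≤ 0.02.
n² ≥ 48/(12·0.02) = 200 ⇒ n ≥ 14.1421, so the smallest n is 15.

15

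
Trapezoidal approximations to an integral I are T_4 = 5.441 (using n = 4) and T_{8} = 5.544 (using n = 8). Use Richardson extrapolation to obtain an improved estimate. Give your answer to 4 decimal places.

5.5783

R = (4·T_{8} − T_4) / 3 = (4·5.544 − 5.441)/3 = (16.735)/3 = 5.5783.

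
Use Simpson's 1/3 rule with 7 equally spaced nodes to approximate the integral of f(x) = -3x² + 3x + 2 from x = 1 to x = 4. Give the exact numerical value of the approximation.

-34.5

h = (4 − 1)/6 = 0.5.
Nodes x₀,…,x₆ = 1, 1.5, 2, 2.5, 3, 3.5, 4.
f(x) = -3x² + 3x + 2: f₀=2, f₁=-0.25, f₂=-4, f₃=-9.25, f₄=-16, f₅=-24.25, f₆=-34.
(h/3)·[f₀ + 4f₁ + 2f₂ + 4f₃ + 2f₄ + 4f₅ + f₆] = 0.166667·(-207) = -34.5.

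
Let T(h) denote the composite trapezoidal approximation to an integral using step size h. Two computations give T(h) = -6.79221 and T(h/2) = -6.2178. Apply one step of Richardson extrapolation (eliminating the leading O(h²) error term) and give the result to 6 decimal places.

R = (4·T(h/2) − T(h)) / 3 = (4·(-6.2178) − (-6.79221))/3 = (-18.07899)/3 = -6.026330.

-6.026330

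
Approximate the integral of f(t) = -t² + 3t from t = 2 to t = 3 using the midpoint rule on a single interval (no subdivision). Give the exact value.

M = (b−a)·f(2.5) = 1·(1.25) = 1.25.

1.25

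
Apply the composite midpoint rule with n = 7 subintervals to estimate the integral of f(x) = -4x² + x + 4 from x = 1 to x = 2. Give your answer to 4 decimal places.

-3.8265

h = (2 − 1)/7 = 0.142857.
Midpoints m₁,…,m₇ = 1.071429, 1.214286, 1.357143, 1.5, 1.642857, 1.785714, 1.928571.
f(m₁)=0.479592, f(m₂)=-0.683673, f(m₃)=-2.010204, f(m₄)=-3.5, f(m₅)=-5.153061, f(m₆)=-6.969388, f(m₇)=-8.948980.
h·[f(m₁) + f(m₂) + f(m₃) + f(m₄) + f(m₅) + f(m₆) + f(m₇)] = 0.142857·(-26.785714) = -3.8265.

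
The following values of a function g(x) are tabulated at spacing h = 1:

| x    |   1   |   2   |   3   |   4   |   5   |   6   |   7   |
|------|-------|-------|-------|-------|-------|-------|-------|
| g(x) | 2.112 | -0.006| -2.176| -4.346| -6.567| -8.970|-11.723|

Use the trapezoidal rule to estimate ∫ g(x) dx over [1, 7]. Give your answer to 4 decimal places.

h = 1, n = 6.
(h/2)·[y₀ + 2y₁ + 2y₂ + 2y₃ + 2y₄ + 2y₅ + y₆] = 0.5·(-53.741) = -26.8705.

-26.8705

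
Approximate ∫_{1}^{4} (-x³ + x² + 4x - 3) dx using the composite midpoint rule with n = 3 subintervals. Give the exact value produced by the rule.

-20.125

h = (4 − 1)/3 = 1.
Midpoints m₁,…,m₃ = 1.5, 2.5, 3.5.
f(m₁)=1.875, f(m₂)=-2.375, f(m₃)=-19.625.
h·[f(m₁) + f(m₂) + f(m₃)] = 1·(-20.125) = -20.125.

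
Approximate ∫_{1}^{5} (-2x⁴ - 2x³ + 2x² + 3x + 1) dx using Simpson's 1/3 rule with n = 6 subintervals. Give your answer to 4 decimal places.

h = (5 − 1)/6 = 0.666667.
Nodes x₀,…,x₆ = 1, 1.666667, 2.333333, 3, 3.666667, 4.333333, 5.
f(x) = -2x⁴ - 2x³ + 2x² + 3x + 1: f₀=2, f₁=-13.135802, f₂=-65.802469, f₃=-188, f₄=-421.209877, f₅=-816.395062, f₆=-1434.
(h/3)·[f₀ + 4f₁ + 2f₂ + 4f₃ + 2f₄ + 4f₅ + f₆] = 0.222222·(-6476.148148) = -1439.1440.

-1439.1440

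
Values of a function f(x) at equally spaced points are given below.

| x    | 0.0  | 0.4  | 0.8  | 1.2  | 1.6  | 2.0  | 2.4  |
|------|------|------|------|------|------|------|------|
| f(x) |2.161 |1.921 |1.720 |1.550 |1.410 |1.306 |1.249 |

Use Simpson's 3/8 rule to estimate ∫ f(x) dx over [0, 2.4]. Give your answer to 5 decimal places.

3.83715

h = 0.4, n = 6.
(3h/8)·[y₀ + 3y₁ + 3y₂ + 2y₃ + 3y₄ + 3y₅ + y₆] = 0.15·(25.581) = 3.83715.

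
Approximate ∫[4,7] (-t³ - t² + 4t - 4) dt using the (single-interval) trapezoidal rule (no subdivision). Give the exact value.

T = (b−a)/2 · [f(4) + f(7)] = 1.5·[(-68) + (-368)] = -654.

-654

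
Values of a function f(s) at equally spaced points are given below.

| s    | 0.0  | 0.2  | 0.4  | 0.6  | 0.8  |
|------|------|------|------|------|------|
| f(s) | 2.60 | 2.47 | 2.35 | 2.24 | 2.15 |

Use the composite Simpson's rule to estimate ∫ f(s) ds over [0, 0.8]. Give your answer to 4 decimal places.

1.8860

h = 0.2, n = 4.
(h/3)·[y₀ + 4y₁ + 2y₂ + 4y₃ + y₄] = 0.066667·(28.29) = 1.8860.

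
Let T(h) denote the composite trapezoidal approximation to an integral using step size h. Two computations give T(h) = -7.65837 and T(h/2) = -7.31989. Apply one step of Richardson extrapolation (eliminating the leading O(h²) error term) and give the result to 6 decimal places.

R = (4·T(h/2) − T(h)) / 3 = (4·(-7.31989) − (-7.65837))/3 = (-21.62119)/3 = -7.207063.

-7.207063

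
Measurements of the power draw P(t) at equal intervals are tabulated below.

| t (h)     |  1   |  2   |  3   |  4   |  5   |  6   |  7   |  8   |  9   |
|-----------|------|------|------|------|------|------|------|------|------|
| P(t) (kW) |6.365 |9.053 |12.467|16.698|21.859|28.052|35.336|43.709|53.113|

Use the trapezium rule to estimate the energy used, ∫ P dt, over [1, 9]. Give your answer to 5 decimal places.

196.91300

h = 1, n = 8.
(h/2)·[y₀ + 2y₁ + 2y₂ + 2y₃ + 2y₄ + 2y₅ + 2y₆ + 2y₇ + y₈] = 0.5·(393.826) = 196.91300.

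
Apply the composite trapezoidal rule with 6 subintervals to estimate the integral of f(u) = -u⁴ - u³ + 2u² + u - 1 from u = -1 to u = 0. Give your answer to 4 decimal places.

h = (0 − (-1))/6 = 0.166667.
Nodes u₀,…,u₆ = -1, -0.833333, -0.666667, -0.5, -0.333333, -0.166667, 0.
f(u) = -u⁴ - u³ + 2u² + u - 1: f₀=0, f₁=-0.347994, f₂=-0.679012, f₃=-0.9375, f₄=-1.086420, f₅=-1.107253, f₆=-1.
(h/2)·[f₀ + 2f₁ + 2f₂ + 2f₃ + 2f₄ + 2f₅ + f₆] = 0.083333·(-9.316358) = -0.7764.

-0.7764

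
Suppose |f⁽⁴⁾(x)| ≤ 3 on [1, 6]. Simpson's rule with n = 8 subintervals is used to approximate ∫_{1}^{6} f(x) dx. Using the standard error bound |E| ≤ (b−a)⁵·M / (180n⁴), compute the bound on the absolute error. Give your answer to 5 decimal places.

0.01272

|E| ≤ (5)⁵·3 / (180·8⁴) = 9375/737280 = 0.01272.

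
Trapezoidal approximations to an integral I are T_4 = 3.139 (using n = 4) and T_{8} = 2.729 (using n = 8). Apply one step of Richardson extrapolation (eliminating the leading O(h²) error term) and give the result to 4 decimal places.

2.5923

R = (4·T_{8} − T_4) / 3 = (4·2.729 − 3.139)/3 = (7.777)/3 = 2.5923.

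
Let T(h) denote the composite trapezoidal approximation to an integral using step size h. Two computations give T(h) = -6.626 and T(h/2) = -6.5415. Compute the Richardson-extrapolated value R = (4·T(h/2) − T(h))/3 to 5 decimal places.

R = (4·T(h/2) − T(h)) / 3 = (4·(-6.5415) − (-6.626))/3 = (-19.5400)/3 = -6.51333.

-6.51333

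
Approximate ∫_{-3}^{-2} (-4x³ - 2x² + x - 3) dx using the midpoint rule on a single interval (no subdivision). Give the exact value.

M = (b−a)·f(-2.5) = 1·(44.5) = 44.5.

44.5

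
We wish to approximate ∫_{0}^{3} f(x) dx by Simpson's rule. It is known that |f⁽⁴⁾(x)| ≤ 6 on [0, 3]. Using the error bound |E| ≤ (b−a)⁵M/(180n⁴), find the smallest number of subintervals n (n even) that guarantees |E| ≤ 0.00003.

Need 1458/(180n⁴) ≤ 0.00003.
n⁴ ≥ 1458/(180·0.00003) = 270000 ⇒ n ≥ 22.7951, so the smallest even n is 24. (n must be even for Simpson's rule.)

24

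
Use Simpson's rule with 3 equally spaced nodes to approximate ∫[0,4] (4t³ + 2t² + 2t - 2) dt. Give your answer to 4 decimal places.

h = (4 − 0)/2 = 2.
Nodes t₀,…,t₂ = 0, 2, 4.
f(t) = 4t³ + 2t² + 2t - 2: f₀=-2, f₁=42, f₂=294.
(h/3)·[f₀ + 4f₁ + f₂] = 0.666667·(460) = 306.6667.

306.6667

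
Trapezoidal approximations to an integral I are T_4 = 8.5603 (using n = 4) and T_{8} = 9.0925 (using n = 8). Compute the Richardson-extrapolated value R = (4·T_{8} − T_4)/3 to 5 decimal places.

9.26990

R = (4·T_{8} − T_4) / 3 = (4·9.0925 − 8.5603)/3 = (27.8097)/3 = 9.26990.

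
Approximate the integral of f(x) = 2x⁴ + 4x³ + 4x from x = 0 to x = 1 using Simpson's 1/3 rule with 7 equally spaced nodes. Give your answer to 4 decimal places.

3.4002

h = (1 − 0)/6 = 0.166667.
Nodes x₀,…,x₆ = 0, 0.166667, 0.333333, 0.5, 0.666667, 0.833333, 1.
f(x) = 2x⁴ + 4x³ + 4x: f₀=0, f₁=0.686728, f₂=1.506173, f₃=2.625, f₄=4.246914, f₅=6.612654, f₆=10.
(h/3)·[f₀ + 4f₁ + 2f₂ + 4f₃ + 2f₄ + 4f₅ + f₆] = 0.055556·(61.203704) = 3.4002.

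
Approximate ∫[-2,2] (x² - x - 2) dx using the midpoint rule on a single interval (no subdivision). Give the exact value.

-8

M = (b−a)·f(0) = 4·(-2) = -8.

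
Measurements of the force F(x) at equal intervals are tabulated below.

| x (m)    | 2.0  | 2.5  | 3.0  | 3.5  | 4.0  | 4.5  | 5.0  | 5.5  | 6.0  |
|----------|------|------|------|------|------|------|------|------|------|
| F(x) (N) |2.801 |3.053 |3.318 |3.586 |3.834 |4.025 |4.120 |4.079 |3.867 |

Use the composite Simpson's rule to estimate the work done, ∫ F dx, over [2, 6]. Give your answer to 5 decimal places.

14.69733

h = 0.5, n = 8.
(h/3)·[y₀ + 4y₁ + 2y₂ + 4y₃ + 2y₄ + 4y₅ + 2y₆ + 4y₇ + y₈] = 0.166667·(88.184) = 14.69733.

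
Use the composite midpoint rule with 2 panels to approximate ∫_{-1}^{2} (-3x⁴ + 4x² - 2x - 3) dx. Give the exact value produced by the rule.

-13.25390625

h = (2 − (-1))/2 = 1.5.
Midpoints m₁,…,m₂ = -0.25, 1.25.
f(m₁)=-2.26171875, f(m₂)=-6.57421875.
h·[f(m₁) + f(m₂)] = 1.5·(-8.8359375) = -13.25390625.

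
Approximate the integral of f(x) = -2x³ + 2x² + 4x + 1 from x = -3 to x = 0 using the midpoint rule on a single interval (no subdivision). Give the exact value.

M = (b−a)·f(-1.5) = 3·(6.25) = 18.75.

18.75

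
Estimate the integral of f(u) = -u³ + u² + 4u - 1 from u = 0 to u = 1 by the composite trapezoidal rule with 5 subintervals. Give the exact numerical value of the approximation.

h = (1 − 0)/5 = 0.2.
Nodes u₀,…,u₅ = 0, 0.2, 0.4, 0.6, 0.8, 1.
f(u) = -u³ + u² + 4u - 1: f₀=-1, f₁=-0.168, f₂=0.696, f₃=1.544, f₄=2.328, f₅=3.
(h/2)·[f₀ + 2f₁ + 2f₂ + 2f₃ + 2f₄ + f₅] = 0.1·(10.8) = 1.08.

1.08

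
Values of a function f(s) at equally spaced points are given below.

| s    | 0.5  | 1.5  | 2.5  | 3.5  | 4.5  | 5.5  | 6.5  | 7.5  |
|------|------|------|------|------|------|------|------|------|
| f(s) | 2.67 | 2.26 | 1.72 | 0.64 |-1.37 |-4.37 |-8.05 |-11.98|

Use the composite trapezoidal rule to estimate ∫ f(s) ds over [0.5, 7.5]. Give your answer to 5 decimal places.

h = 1, n = 7.
(h/2)·[y₀ + 2y₁ + 2y₂ + 2y₃ + 2y₄ + 2y₅ + 2y₆ + y₇] = 0.5·(-27.65) = -13.82500.

-13.82500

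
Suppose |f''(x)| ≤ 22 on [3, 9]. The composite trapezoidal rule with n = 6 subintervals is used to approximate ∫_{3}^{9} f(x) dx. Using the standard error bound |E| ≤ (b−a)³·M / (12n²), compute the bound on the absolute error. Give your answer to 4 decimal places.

11.0000

|E| ≤ (6)³·22 / (12·6²) = 4752/432 = 11.0000.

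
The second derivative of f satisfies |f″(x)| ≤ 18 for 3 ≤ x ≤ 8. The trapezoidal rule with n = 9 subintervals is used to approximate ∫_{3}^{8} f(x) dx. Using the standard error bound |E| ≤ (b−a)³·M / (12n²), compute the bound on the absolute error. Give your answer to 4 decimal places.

|E| ≤ (5)³·18 / (12·9²) = 2250/972 = 2.3148.

2.3148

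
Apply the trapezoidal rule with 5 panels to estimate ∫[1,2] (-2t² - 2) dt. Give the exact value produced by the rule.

h = (2 − 1)/5 = 0.2.
Nodes t₀,…,t₅ = 1, 1.2, 1.4, 1.6, 1.8, 2.
f(t) = -2t² - 2: f₀=-4, f₁=-4.88, f₂=-5.92, f₃=-7.12, f₄=-8.48, f₅=-10.
(h/2)·[f₀ + 2f₁ + 2f₂ + 2f₃ + 2f₄ + f₅] = 0.1·(-66.8) = -6.68.

-6.68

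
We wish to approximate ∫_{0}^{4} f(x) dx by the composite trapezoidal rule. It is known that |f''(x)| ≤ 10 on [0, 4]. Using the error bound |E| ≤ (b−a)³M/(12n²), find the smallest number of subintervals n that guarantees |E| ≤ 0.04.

37

Need 640/(12n²) ≤ 0.04.
n² ≥ 640/(12·0.04) = 1333.33 ⇒ n ≥ 36.5148, so the smallest n is 37.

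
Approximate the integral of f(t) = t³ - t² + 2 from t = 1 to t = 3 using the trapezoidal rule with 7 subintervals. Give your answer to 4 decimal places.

15.4694

h = (3 − 1)/7 = 0.285714.
Nodes t₀,…,t₇ = 1, 1.285714, 1.571429, 1.857143, 2.142857, 2.428571, 2.714286, 3.
f(t) = t³ - t² + 2: f₀=2, f₁=2.472303, f₂=3.411079, f₃=4.956268, f₄=7.247813, f₅=10.425656, f₆=14.629738, f₇=20.
(h/2)·[f₀ + 2f₁ + 2f₂ + 2f₃ + 2f₄ + 2f₅ + 2f₆ + f₇] = 0.142857·(108.285714) = 15.4694.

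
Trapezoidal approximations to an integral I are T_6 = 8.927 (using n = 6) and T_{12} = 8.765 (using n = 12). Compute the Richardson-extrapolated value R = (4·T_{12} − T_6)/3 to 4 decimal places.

R = (4·T_{12} − T_6) / 3 = (4·8.765 − 8.927)/3 = (26.133)/3 = 8.7110.

8.7110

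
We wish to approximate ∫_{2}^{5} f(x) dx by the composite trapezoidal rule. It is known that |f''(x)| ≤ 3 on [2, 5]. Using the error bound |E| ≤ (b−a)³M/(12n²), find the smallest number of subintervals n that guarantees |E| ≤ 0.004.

42

Need 81/(12n²) ≤ 0.004.
n² ≥ 81/(12·0.004) = 1687.5 ⇒ n ≥ 41.0792, so the smallest n is 42.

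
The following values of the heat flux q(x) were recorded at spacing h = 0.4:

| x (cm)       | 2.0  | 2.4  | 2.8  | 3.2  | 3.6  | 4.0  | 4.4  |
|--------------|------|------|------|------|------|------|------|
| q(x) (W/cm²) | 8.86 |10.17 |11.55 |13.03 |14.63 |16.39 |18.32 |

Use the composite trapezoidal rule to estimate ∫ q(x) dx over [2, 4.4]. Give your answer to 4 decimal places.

h = 0.4, n = 6.
(h/2)·[y₀ + 2y₁ + 2y₂ + 2y₃ + 2y₄ + 2y₅ + y₆] = 0.2·(158.72) = 31.7440.

31.7440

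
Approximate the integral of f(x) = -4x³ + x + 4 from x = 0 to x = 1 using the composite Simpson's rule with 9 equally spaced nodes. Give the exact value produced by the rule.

h = (1 − 0)/8 = 0.125.
Nodes x₀,…,x₈ = 0, 0.125, 0.25, 0.375, 0.5, 0.625, 0.75, 0.875, 1.
f(x) = -4x³ + x + 4: f₀=4, f₁=4.1171875, f₂=4.1875, f₃=4.1640625, f₄=4, f₅=3.6484375, f₆=3.0625, f₇=2.1953125, f₈=1.
(h/3)·[f₀ + 4f₁ + 2f₂ + 4f₃ + 2f₄ + 4f₅ + 2f₆ + 4f₇ + f₈] = 0.041667·(84) = 3.5.

3.5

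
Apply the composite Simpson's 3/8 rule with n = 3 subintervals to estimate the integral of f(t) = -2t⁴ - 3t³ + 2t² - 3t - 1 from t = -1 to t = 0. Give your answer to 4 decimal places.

1.5093

h = (0 − (-1))/3 = 0.333333.
Nodes t₀,…,t₃ = -1, -0.666667, -0.333333, 0.
f(t) = -2t⁴ - 3t³ + 2t² - 3t - 1: f₀=5, f₁=2.382716, f₂=0.308642, f₃=-1.
(3h/8)·[f₀ + 3f₁ + 3f₂ + f₃] = 0.125·(12.074074) = 1.5093.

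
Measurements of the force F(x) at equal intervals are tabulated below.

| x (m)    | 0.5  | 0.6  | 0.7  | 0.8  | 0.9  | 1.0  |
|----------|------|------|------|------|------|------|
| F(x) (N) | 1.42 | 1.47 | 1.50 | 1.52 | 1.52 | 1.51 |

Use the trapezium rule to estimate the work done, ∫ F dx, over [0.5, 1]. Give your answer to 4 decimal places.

h = 0.1, n = 5.
(h/2)·[y₀ + 2y₁ + 2y₂ + 2y₃ + 2y₄ + y₅] = 0.05·(14.95) = 0.7475.

0.7475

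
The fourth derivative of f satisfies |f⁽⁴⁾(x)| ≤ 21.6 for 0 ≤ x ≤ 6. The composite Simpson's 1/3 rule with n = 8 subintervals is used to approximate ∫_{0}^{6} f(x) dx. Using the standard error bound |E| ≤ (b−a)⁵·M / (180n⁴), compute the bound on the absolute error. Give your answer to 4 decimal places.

0.2278

|E| ≤ (6)⁵·21.6 / (180·8⁴) = 167961.6/737280 = 0.2278.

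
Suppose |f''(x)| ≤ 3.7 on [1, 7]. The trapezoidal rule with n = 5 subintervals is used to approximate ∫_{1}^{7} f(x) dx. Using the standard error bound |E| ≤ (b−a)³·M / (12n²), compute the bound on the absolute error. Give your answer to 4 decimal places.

2.6640

|E| ≤ (6)³·3.7 / (12·5²) = 799.2/300 = 2.6640.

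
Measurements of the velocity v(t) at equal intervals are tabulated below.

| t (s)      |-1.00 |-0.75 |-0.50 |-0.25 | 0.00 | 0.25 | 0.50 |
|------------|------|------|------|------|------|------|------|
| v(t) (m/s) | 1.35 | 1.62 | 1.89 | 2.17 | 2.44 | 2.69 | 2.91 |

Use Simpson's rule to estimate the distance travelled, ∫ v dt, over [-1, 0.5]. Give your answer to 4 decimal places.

3.2367

h = 0.25, n = 6.
(h/3)·[y₀ + 4y₁ + 2y₂ + 4y₃ + 2y₄ + 4y₅ + y₆] = 0.083333·(38.84) = 3.2367.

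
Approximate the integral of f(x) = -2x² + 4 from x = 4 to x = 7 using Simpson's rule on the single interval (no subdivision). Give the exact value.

S = (b−a)/6 · [f(4) + 4f(5.5) + f(7)] = 0.5·[(-28) + 4·(-56.5) + (-94)] = -174.

-174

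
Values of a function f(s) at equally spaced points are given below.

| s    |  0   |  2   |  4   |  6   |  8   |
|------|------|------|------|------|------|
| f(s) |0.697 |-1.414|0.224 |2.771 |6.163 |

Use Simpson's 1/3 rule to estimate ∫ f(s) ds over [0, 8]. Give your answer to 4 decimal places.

8.4907

h = 2, n = 4.
(h/3)·[y₀ + 4y₁ + 2y₂ + 4y₃ + y₄] = 0.666667·(12.736) = 8.4907.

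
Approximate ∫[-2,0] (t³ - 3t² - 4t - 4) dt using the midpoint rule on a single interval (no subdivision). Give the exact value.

-8

M = (b−a)·f(-1) = 2·(-4) = -8.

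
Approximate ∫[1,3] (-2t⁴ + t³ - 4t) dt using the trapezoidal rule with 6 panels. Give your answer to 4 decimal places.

h = (3 − 1)/6 = 0.333333.
Nodes t₀,…,t₆ = 1, 1.333333, 1.666667, 2, 2.333333, 2.666667, 3.
f(t) = -2t⁴ + t³ - 4t: f₀=-5, f₁=-9.283951, f₂=-17.469136, f₃=-32, f₄=-55.913580, f₅=-92.839506, f₆=-147.
(h/2)·[f₀ + 2f₁ + 2f₂ + 2f₃ + 2f₄ + 2f₅ + f₆] = 0.166667·(-567.012346) = -94.5021.

-94.5021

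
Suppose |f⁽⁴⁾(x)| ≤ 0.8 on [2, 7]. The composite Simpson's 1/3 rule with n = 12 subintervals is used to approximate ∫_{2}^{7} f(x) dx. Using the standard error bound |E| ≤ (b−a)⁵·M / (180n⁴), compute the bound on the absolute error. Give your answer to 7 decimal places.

0.0006698

|E| ≤ (5)⁵·0.8 / (180·12⁴) = 2500/3732480 = 0.0006698.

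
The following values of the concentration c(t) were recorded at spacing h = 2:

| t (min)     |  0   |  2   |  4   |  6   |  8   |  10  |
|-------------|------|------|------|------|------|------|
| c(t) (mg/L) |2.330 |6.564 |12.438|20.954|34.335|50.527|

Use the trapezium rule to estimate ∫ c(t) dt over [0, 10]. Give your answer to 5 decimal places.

201.43900

h = 2, n = 5.
(h/2)·[y₀ + 2y₁ + 2y₂ + 2y₃ + 2y₄ + y₅] = 1·(201.439) = 201.43900.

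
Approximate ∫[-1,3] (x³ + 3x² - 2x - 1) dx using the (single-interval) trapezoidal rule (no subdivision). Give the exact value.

T = (b−a)/2 · [f(-1) + f(3)] = 2·[3 + 47] = 100.

100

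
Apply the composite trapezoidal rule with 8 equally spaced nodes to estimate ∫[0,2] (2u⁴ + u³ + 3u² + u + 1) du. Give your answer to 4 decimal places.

h = (2 − 0)/7 = 0.285714.
Nodes u₀,…,u₇ = 0, 0.285714, 0.571429, 0.857143, 1.142857, 1.428571, 1.714286, 2.
f(u) = 2u⁴ + u³ + 3u² + u + 1: f₀=1, f₁=1.567264, f₂=2.950854, f₃=5.770512, f₄=10.965848, f₅=19.796335, f₆=33.841316, f₇=55.
(h/2)·[f₀ + 2f₁ + 2f₂ + 2f₃ + 2f₄ + 2f₅ + 2f₆ + f₇] = 0.142857·(205.784257) = 29.3978.

29.3978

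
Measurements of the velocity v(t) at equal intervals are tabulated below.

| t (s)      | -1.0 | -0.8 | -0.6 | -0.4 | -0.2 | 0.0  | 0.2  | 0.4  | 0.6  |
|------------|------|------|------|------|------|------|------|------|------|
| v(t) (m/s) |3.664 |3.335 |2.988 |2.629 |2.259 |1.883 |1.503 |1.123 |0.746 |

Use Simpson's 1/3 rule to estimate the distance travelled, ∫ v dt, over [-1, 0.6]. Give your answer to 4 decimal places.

3.5860

h = 0.2, n = 8.
(h/3)·[y₀ + 4y₁ + 2y₂ + 4y₃ + 2y₄ + 4y₅ + 2y₆ + 4y₇ + y₈] = 0.066667·(53.790) = 3.5860.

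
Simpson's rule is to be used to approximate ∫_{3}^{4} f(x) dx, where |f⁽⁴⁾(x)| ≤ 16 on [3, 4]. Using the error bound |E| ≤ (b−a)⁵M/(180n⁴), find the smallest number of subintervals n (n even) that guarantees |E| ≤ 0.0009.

4

Need 16/(180n⁴) ≤ 0.0009.
n⁴ ≥ 16/(180·0.0009) = 98.7654 ⇒ n ≥ 3.1525, so the smallest even n is 4. (n must be even for Simpson's rule.)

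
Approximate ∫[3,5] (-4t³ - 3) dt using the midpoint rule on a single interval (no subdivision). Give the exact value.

-518

M = (b−a)·f(4) = 2·(-259) = -518.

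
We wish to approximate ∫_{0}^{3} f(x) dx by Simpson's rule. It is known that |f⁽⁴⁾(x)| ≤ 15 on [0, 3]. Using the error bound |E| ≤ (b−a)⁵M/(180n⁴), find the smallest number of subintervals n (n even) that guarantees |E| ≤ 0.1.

4

Need 3645/(180n⁴) ≤ 0.1.
n⁴ ≥ 3645/(180·0.1) = 202.5 ⇒ n ≥ 3.7723, so the smallest even n is 4. (n must be even for Simpson's rule.)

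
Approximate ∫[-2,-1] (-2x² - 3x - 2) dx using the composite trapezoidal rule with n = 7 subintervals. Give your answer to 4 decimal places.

-2.1735

h = (-1 − (-2))/7 = 0.142857.
Nodes x₀,…,x₇ = -2, -1.857143, -1.714286, -1.571429, -1.428571, -1.285714, -1.142857, -1.
f(x) = -2x² - 3x - 2: f₀=-4, f₁=-3.326531, f₂=-2.734694, f₃=-2.224490, f₄=-1.795918, f₅=-1.448980, f₆=-1.183673, f₇=-1.
(h/2)·[f₀ + 2f₁ + 2f₂ + 2f₃ + 2f₄ + 2f₅ + 2f₆ + f₇] = 0.071429·(-30.428571) = -2.1735.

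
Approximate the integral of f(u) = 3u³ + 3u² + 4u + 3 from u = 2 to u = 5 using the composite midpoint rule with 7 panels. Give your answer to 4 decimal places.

623.1658

h = (5 − 2)/7 = 0.428571.
Midpoints m₁,…,m₇ = 2.214286, 2.642857, 3.071429, 3.5, 3.928571, 4.357143, 4.785714.
f(m₁)=59.136662, f(m₂)=89.904155, f(m₃)=130.511297, f(m₄)=182.375, f(m₅)=246.912172, f(m₆)=325.539723, f(m₇)=419.674563.
h·[f(m₁) + f(m₂) + f(m₃) + f(m₄) + f(m₅) + f(m₆) + f(m₇)] = 0.428571·(1454.053571) = 623.1658.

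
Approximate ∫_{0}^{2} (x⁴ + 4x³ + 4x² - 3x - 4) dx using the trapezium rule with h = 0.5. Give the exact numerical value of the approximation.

h = (2 − 0)/4 = 0.5.
Nodes x₀,…,x₄ = 0, 0.5, 1, 1.5, 2.
f(x) = x⁴ + 4x³ + 4x² - 3x - 4: f₀=-4, f₁=-3.9375, f₂=2, f₃=19.0625, f₄=54.
(h/2)·[f₀ + 2f₁ + 2f₂ + 2f₃ + f₄] = 0.25·(84.25) = 21.0625.

21.0625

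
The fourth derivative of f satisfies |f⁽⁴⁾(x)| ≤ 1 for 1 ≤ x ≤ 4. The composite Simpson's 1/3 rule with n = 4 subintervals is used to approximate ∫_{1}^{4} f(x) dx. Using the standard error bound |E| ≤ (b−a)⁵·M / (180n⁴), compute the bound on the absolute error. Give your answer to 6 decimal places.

|E| ≤ (3)⁵·1 / (180·4⁴) = 243/46080 = 0.005273.

0.005273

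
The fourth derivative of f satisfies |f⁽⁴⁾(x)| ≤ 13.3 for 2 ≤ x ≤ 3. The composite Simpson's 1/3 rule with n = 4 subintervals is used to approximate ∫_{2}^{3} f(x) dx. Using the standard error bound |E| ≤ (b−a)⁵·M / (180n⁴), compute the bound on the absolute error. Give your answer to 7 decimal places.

|E| ≤ (1)⁵·13.3 / (180·4⁴) = 13.3/46080 = 0.0002886.

0.0002886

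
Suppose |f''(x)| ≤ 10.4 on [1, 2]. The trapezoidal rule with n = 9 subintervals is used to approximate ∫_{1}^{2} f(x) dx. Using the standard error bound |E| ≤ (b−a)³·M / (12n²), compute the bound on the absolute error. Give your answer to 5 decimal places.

0.01070

|E| ≤ (1)³·10.4 / (12·9²) = 10.4/972 = 0.01070.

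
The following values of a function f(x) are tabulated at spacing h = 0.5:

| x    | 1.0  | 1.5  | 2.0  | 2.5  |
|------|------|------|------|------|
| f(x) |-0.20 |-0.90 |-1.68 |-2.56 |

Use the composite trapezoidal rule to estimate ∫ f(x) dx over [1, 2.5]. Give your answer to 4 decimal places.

-1.9800

h = 0.5, n = 3.
(h/2)·[y₀ + 2y₁ + 2y₂ + y₃] = 0.25·(-7.92) = -1.9800.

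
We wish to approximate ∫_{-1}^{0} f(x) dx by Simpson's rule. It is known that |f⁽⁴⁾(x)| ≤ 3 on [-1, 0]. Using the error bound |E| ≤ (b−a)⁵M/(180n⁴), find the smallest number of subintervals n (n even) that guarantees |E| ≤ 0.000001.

12

Need 3/(180n⁴) ≤ 0.000001.
n⁴ ≥ 3/(180·0.000001) = 16666.7 ⇒ n ≥ 11.3622, so the smallest even n is 12. (n must be even for Simpson's rule.)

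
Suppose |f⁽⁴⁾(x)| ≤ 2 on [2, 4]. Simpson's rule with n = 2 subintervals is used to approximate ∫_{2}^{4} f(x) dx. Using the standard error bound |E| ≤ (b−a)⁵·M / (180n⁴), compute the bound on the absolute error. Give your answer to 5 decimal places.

0.02222

|E| ≤ (2)⁵·2 / (180·2⁴) = 64/2880 = 0.02222.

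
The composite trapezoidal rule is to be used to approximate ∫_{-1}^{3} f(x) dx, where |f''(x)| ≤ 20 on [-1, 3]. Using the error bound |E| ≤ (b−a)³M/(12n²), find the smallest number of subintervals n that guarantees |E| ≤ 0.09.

35

Need 1280/(12n²) ≤ 0.09.
n² ≥ 1280/(12·0.09) = 1185.19 ⇒ n ≥ 34.4265, so the smallest n is 35.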